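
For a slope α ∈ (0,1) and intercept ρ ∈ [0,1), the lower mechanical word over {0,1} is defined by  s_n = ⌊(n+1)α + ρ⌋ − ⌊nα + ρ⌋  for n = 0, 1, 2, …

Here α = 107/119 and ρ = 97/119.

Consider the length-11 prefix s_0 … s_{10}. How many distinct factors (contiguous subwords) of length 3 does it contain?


4

t_n = ⌊(n·107+97)/119⌋ for n = 0 … 11:
  n=0…9: ⌊97/119⌋=0 ⌊204/119⌋=1 ⌊311/119⌋=2 ⌊418/119⌋=3 ⌊525/119⌋=4 ⌊632/119⌋=5 ⌊739/119⌋=6 ⌊846/119⌋=7 ⌊953/119⌋=8 ⌊1060/119⌋=8
  n=10…11: ⌊1167/119⌋=9 ⌊1274/119⌋=10
s_n = t_(n+1) − t_n for n = 0 … 10 gives
prefix = 11111111011
slide a length-3 window over [0..2] … [8..10] (9 windows); first occurrence of each distinct factor:
  [  0..  2] 111
  [  6..  8] 110
  [  7..  9] 101
  [  8.. 10] 011
  (the other 5 windows repeat one of these)
distinct factors: {011, 101, 110, 111}
count = 4  (Sturmian bound for length 3 is 4)


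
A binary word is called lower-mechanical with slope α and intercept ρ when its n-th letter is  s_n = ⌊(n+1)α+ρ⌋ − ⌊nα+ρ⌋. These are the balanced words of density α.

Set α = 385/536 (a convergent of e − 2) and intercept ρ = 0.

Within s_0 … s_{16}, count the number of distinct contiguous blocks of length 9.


t_n = ⌊(n·385)/536⌋ for n = 0 … 17:
  n=0…9: ⌊0/536⌋=0 ⌊385/536⌋=0 ⌊770/536⌋=1 ⌊1155/536⌋=2 ⌊1540/536⌋=2 ⌊1925/536⌋=3 ⌊2310/536⌋=4 ⌊2695/536⌋=5 ⌊3080/536⌋=5 ⌊3465/536⌋=6
  n=10…17: ⌊3850/536⌋=7 ⌊4235/536⌋=7 ⌊4620/536⌋=8 ⌊5005/536⌋=9 ⌊5390/536⌋=10 ⌊5775/536⌋=10 ⌊6160/536⌋=11 ⌊6545/536⌋=12
s_n = t_(n+1) − t_n for n = 0 … 16 gives
prefix = 01101110110111011
slide a length-9 window over [0..8] … [8..16] (9 windows); first occurrence of each distinct factor:
  [  0..  8] 011011101
  [  1..  9] 110111011
  [  2.. 10] 101110110
  [  3.. 11] 011101101
  [  4.. 12] 111011011
  [  5.. 13] 110110111
  [  6.. 14] 101101110
  (the other 2 windows repeat one of these)
distinct factors: {011011101, 011101101, 101101110, 101110110, 110110111, 110111011, 111011011}
count = 7  (Sturmian bound for length 9 is 10)

7


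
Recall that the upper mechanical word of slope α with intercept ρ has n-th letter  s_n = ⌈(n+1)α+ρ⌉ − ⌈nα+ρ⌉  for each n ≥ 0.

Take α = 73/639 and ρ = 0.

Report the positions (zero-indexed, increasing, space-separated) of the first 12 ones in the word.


0 8 17 26 35 43 52 61 70 78 87 96

n=0: ⌈73/639⌉−⌈0/639⌉ = 1−0 = 1  ← one
n=1: ⌈146/639⌉−⌈73/639⌉ = 1−1 = 0
n=2: ⌈219/639⌉−⌈146/639⌉ = 1−1 = 0
  …
n=8: ⌈657/639⌉−⌈584/639⌉ = 2−1 = 1  ← one
n=9: ⌈730/639⌉−⌈657/639⌉ = 2−2 = 0
n=10: ⌈803/639⌉−⌈730/639⌉ = 2−2 = 0
  …
n=17: ⌈1314/639⌉−⌈1241/639⌉ = 3−2 = 1  ← one
n=18: ⌈1387/639⌉−⌈1314/639⌉ = 3−3 = 0
n=19: ⌈1460/639⌉−⌈1387/639⌉ = 3−3 = 0
  …
n=26: ⌈1971/639⌉−⌈1898/639⌉ = 4−3 = 1  ← one
n=27: ⌈2044/639⌉−⌈1971/639⌉ = 4−4 = 0
n=28: ⌈2117/639⌉−⌈2044/639⌉ = 4−4 = 0
  …
n=35: ⌈2628/639⌉−⌈2555/639⌉ = 5−4 = 1  ← one
n=36: ⌈2701/639⌉−⌈2628/639⌉ = 5−5 = 0
n=37: ⌈2774/639⌉−⌈2701/639⌉ = 5−5 = 0
  …
n=43: ⌈3212/639⌉−⌈3139/639⌉ = 6−5 = 1  ← one
n=44: ⌈3285/639⌉−⌈3212/639⌉ = 6−6 = 0
n=45: ⌈3358/639⌉−⌈3285/639⌉ = 6−6 = 0
  …
n=52: ⌈3869/639⌉−⌈3796/639⌉ = 7−6 = 1  ← one
n=53: ⌈3942/639⌉−⌈3869/639⌉ = 7−7 = 0
n=54: ⌈4015/639⌉−⌈3942/639⌉ = 7−7 = 0
  …
n=61: ⌈4526/639⌉−⌈4453/639⌉ = 8−7 = 1  ← one
n=62: ⌈4599/639⌉−⌈4526/639⌉ = 8−8 = 0
n=63: ⌈4672/639⌉−⌈4599/639⌉ = 8−8 = 0
  …
n=70: ⌈5183/639⌉−⌈5110/639⌉ = 9−8 = 1  ← one
n=71: ⌈5256/639⌉−⌈5183/639⌉ = 9−9 = 0
n=72: ⌈5329/639⌉−⌈5256/639⌉ = 9−9 = 0
  …
n=78: ⌈5767/639⌉−⌈5694/639⌉ = 10−9 = 1  ← one
n=79: ⌈5840/639⌉−⌈5767/639⌉ = 10−10 = 0
n=80: ⌈5913/639⌉−⌈5840/639⌉ = 10−10 = 0
  …
n=87: ⌈6424/639⌉−⌈6351/639⌉ = 11−10 = 1  ← one
n=88: ⌈6497/639⌉−⌈6424/639⌉ = 11−11 = 0
n=89: ⌈6570/639⌉−⌈6497/639⌉ = 11−11 = 0
  …
n=96: ⌈7081/639⌉−⌈7008/639⌉ = 12−11 = 1  ← one
positions of the first 12 ones: 0 8 17 26 35 43 52 61 70 78 87 96


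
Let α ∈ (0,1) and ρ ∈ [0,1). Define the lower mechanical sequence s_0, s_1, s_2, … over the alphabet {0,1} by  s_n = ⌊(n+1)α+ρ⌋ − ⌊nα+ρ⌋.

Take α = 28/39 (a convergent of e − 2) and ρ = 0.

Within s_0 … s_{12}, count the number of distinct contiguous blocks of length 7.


t_n = ⌊(n·28)/39⌋ for n = 0 … 13:
  n=0…9: ⌊0/39⌋=0 ⌊28/39⌋=0 ⌊56/39⌋=1 ⌊84/39⌋=2 ⌊112/39⌋=2 ⌊140/39⌋=3 ⌊168/39⌋=4 ⌊196/39⌋=5 ⌊224/39⌋=5 ⌊252/39⌋=6
  n=10…13: ⌊280/39⌋=7 ⌊308/39⌋=7 ⌊336/39⌋=8 ⌊364/39⌋=9
s_n = t_(n+1) − t_n for n = 0 … 12 gives
prefix = 0110111011011
slide a length-7 window over [0..6] … [6..12] (7 windows); first occurrence of each distinct factor:
  [  0..  6] 0110111
  [  1..  7] 1101110
  [  2..  8] 1011101
  [  3..  9] 0111011
  [  4.. 10] 1110110
  [  5.. 11] 1101101
  [  6.. 12] 1011011
distinct factors: {0110111, 0111011, 1011011, 1011101, 1101101, 1101110, 1110110}
count = 7  (Sturmian bound for length 7 is 8)

7


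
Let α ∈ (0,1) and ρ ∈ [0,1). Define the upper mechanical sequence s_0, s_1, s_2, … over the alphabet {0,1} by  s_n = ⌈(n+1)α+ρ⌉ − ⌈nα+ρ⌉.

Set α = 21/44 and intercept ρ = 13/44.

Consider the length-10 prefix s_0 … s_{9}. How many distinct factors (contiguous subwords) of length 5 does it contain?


2

t_n = ⌈(n·21+13)/44⌉ for n = 0 … 10:
  n=0…9: ⌈13/44⌉=1 ⌈34/44⌉=1 ⌈55/44⌉=2 ⌈76/44⌉=2 ⌈97/44⌉=3 ⌈118/44⌉=3 ⌈139/44⌉=4 ⌈160/44⌉=4 ⌈181/44⌉=5 ⌈202/44⌉=5
  n=10: ⌈223/44⌉=6
s_n = t_(n+1) − t_n for n = 0 … 9 gives
prefix = 0101010101
slide a length-5 window over [0..4] … [5..9] (6 windows); first occurrence of each distinct factor:
  [  0..  4] 01010
  [  1..  5] 10101
  (the other 4 windows repeat one of these)
distinct factors: {01010, 10101}
count = 2  (Sturmian bound for length 5 is 6)


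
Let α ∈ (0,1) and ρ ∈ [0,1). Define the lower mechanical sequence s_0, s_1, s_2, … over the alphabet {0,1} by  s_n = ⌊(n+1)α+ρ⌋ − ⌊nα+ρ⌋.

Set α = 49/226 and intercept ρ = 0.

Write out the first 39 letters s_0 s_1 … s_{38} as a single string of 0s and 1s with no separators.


n=0: ⌊(1·49)/226⌋ − ⌊(0·49)/226⌋ = ⌊49/226⌋ − ⌊0/226⌋ = 0 − 0 = 0
n=1: ⌊(2·49)/226⌋ − ⌊(1·49)/226⌋ = ⌊98/226⌋ − ⌊49/226⌋ = 0 − 0 = 0
n=2: ⌊(3·49)/226⌋ − ⌊(2·49)/226⌋ = ⌊147/226⌋ − ⌊98/226⌋ = 0 − 0 = 0
n=3: ⌊(4·49)/226⌋ − ⌊(3·49)/226⌋ = ⌊196/226⌋ − ⌊147/226⌋ = 0 − 0 = 0
n=4: ⌊(5·49)/226⌋ − ⌊(4·49)/226⌋ = ⌊245/226⌋ − ⌊196/226⌋ = 1 − 0 = 1
n=5: ⌊(6·49)/226⌋ − ⌊(5·49)/226⌋ = ⌊294/226⌋ − ⌊245/226⌋ = 1 − 1 = 0
n=6: ⌊(7·49)/226⌋ − ⌊(6·49)/226⌋ = ⌊343/226⌋ − ⌊294/226⌋ = 1 − 1 = 0
n=7: ⌊(8·49)/226⌋ − ⌊(7·49)/226⌋ = ⌊392/226⌋ − ⌊343/226⌋ = 1 − 1 = 0
n=8: ⌊(9·49)/226⌋ − ⌊(8·49)/226⌋ = ⌊441/226⌋ − ⌊392/226⌋ = 1 − 1 = 0
n=9: ⌊(10·49)/226⌋ − ⌊(9·49)/226⌋ = ⌊490/226⌋ − ⌊441/226⌋ = 2 − 1 = 1
n=10: ⌊(11·49)/226⌋ − ⌊(10·49)/226⌋ = ⌊539/226⌋ − ⌊490/226⌋ = 2 − 2 = 0
n=11: ⌊(12·49)/226⌋ − ⌊(11·49)/226⌋ = ⌊588/226⌋ − ⌊539/226⌋ = 2 − 2 = 0
n=12: ⌊(13·49)/226⌋ − ⌊(12·49)/226⌋ = ⌊637/226⌋ − ⌊588/226⌋ = 2 − 2 = 0
n=13: ⌊(14·49)/226⌋ − ⌊(13·49)/226⌋ = ⌊686/226⌋ − ⌊637/226⌋ = 3 − 2 = 1
n=14: ⌊(15·49)/226⌋ − ⌊(14·49)/226⌋ = ⌊735/226⌋ − ⌊686/226⌋ = 3 − 3 = 0
n=15: ⌊(16·49)/226⌋ − ⌊(15·49)/226⌋ = ⌊784/226⌋ − ⌊735/226⌋ = 3 − 3 = 0
n=16: ⌊(17·49)/226⌋ − ⌊(16·49)/226⌋ = ⌊833/226⌋ − ⌊784/226⌋ = 3 − 3 = 0
n=17: ⌊(18·49)/226⌋ − ⌊(17·49)/226⌋ = ⌊882/226⌋ − ⌊833/226⌋ = 3 − 3 = 0
n=18: ⌊(19·49)/226⌋ − ⌊(18·49)/226⌋ = ⌊931/226⌋ − ⌊882/226⌋ = 4 − 3 = 1
n=19: ⌊(20·49)/226⌋ − ⌊(19·49)/226⌋ = ⌊980/226⌋ − ⌊931/226⌋ = 4 − 4 = 0
n=20: ⌊(21·49)/226⌋ − ⌊(20·49)/226⌋ = ⌊1029/226⌋ − ⌊980/226⌋ = 4 − 4 = 0
n=21: ⌊(22·49)/226⌋ − ⌊(21·49)/226⌋ = ⌊1078/226⌋ − ⌊1029/226⌋ = 4 − 4 = 0
n=22: ⌊(23·49)/226⌋ − ⌊(22·49)/226⌋ = ⌊1127/226⌋ − ⌊1078/226⌋ = 4 − 4 = 0
n=23: ⌊(24·49)/226⌋ − ⌊(23·49)/226⌋ = ⌊1176/226⌋ − ⌊1127/226⌋ = 5 − 4 = 1
n=24: ⌊(25·49)/226⌋ − ⌊(24·49)/226⌋ = ⌊1225/226⌋ − ⌊1176/226⌋ = 5 − 5 = 0
n=25: ⌊(26·49)/226⌋ − ⌊(25·49)/226⌋ = ⌊1274/226⌋ − ⌊1225/226⌋ = 5 − 5 = 0
n=26: ⌊(27·49)/226⌋ − ⌊(26·49)/226⌋ = ⌊1323/226⌋ − ⌊1274/226⌋ = 5 − 5 = 0
n=27: ⌊(28·49)/226⌋ − ⌊(27·49)/226⌋ = ⌊1372/226⌋ − ⌊1323/226⌋ = 6 − 5 = 1
n=28: ⌊(29·49)/226⌋ − ⌊(28·49)/226⌋ = ⌊1421/226⌋ − ⌊1372/226⌋ = 6 − 6 = 0
n=29: ⌊(30·49)/226⌋ − ⌊(29·49)/226⌋ = ⌊1470/226⌋ − ⌊1421/226⌋ = 6 − 6 = 0
n=30: ⌊(31·49)/226⌋ − ⌊(30·49)/226⌋ = ⌊1519/226⌋ − ⌊1470/226⌋ = 6 − 6 = 0
n=31: ⌊(32·49)/226⌋ − ⌊(31·49)/226⌋ = ⌊1568/226⌋ − ⌊1519/226⌋ = 6 − 6 = 0
n=32: ⌊(33·49)/226⌋ − ⌊(32·49)/226⌋ = ⌊1617/226⌋ − ⌊1568/226⌋ = 7 − 6 = 1
n=33: ⌊(34·49)/226⌋ − ⌊(33·49)/226⌋ = ⌊1666/226⌋ − ⌊1617/226⌋ = 7 − 7 = 0
n=34: ⌊(35·49)/226⌋ − ⌊(34·49)/226⌋ = ⌊1715/226⌋ − ⌊1666/226⌋ = 7 − 7 = 0
n=35: ⌊(36·49)/226⌋ − ⌊(35·49)/226⌋ = ⌊1764/226⌋ − ⌊1715/226⌋ = 7 − 7 = 0
n=36: ⌊(37·49)/226⌋ − ⌊(36·49)/226⌋ = ⌊1813/226⌋ − ⌊1764/226⌋ = 8 − 7 = 1
n=37: ⌊(38·49)/226⌋ − ⌊(37·49)/226⌋ = ⌊1862/226⌋ − ⌊1813/226⌋ = 8 − 8 = 0
n=38: ⌊(39·49)/226⌋ − ⌊(38·49)/226⌋ = ⌊1911/226⌋ − ⌊1862/226⌋ = 8 − 8 = 0

000010000100010000100001000100001000100


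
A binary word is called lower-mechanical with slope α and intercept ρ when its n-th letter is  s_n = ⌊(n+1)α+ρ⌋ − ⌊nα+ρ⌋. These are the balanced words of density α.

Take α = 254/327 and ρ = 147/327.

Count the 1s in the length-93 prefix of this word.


#1s = Σ_{n=0}^{92} s_n = Σ_{n=0}^{92} (⌊(n+1)α+ρ⌋ − ⌊nα+ρ⌋)
the sum telescopes: every ⌊nα+ρ⌋ with 0 < n < 93 appears once with + and once with −, leaving ⌊93α+ρ⌋ − ⌊0·α+ρ⌋
93α + ρ = (93·254 + 147) / 327 = 23769/327
ρ = 147/327
⌊23769/327⌋ = 72,  ⌊147/327⌋ = 0
#1s = 72 − 0 = 72

72


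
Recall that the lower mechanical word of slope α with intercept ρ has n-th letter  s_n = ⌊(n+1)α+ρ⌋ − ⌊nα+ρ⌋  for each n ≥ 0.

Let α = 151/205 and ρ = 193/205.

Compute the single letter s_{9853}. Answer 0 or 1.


1

(n+1)α + ρ = (9854·151 + 193) / 205 = 1488147/205
nα + ρ     = (9853·151 + 193) / 205 = 1487996/205
⌊1488147/205⌋ = 7259,  ⌊1487996/205⌋ = 7258
s_{9853} = 7259 − 7258 = 1


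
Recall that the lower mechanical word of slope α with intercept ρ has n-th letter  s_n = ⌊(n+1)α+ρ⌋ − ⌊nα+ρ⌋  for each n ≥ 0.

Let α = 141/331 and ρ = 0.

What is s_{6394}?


(n+1)α + ρ = (6395·141) / 331 = 901695/331
nα + ρ     = (6394·141) / 331 = 901554/331
⌊901695/331⌋ = 2724,  ⌊901554/331⌋ = 2723
s_{6394} = 2724 − 2723 = 1

1


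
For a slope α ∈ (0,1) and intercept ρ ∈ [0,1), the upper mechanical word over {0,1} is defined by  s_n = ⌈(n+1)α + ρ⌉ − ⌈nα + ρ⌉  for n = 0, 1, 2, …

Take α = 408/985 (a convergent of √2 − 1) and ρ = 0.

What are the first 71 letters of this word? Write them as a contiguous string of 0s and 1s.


n=0: ⌈(1·408)/985⌉ − ⌈(0·408)/985⌉ = ⌈408/985⌉ − ⌈0/985⌉ = 1 − 0 = 1
n=1: ⌈(2·408)/985⌉ − ⌈(1·408)/985⌉ = ⌈816/985⌉ − ⌈408/985⌉ = 1 − 1 = 0
n=2: ⌈(3·408)/985⌉ − ⌈(2·408)/985⌉ = ⌈1224/985⌉ − ⌈816/985⌉ = 2 − 1 = 1
n=3: ⌈(4·408)/985⌉ − ⌈(3·408)/985⌉ = ⌈1632/985⌉ − ⌈1224/985⌉ = 2 − 2 = 0
n=4: ⌈(5·408)/985⌉ − ⌈(4·408)/985⌉ = ⌈2040/985⌉ − ⌈1632/985⌉ = 3 − 2 = 1
n=5: ⌈(6·408)/985⌉ − ⌈(5·408)/985⌉ = ⌈2448/985⌉ − ⌈2040/985⌉ = 3 − 3 = 0
n=6: ⌈(7·408)/985⌉ − ⌈(6·408)/985⌉ = ⌈2856/985⌉ − ⌈2448/985⌉ = 3 − 3 = 0
n=7: ⌈(8·408)/985⌉ − ⌈(7·408)/985⌉ = ⌈3264/985⌉ − ⌈2856/985⌉ = 4 − 3 = 1
n=8: ⌈(9·408)/985⌉ − ⌈(8·408)/985⌉ = ⌈3672/985⌉ − ⌈3264/985⌉ = 4 − 4 = 0
n=9: ⌈(10·408)/985⌉ − ⌈(9·408)/985⌉ = ⌈4080/985⌉ − ⌈3672/985⌉ = 5 − 4 = 1
n=10: ⌈(11·408)/985⌉ − ⌈(10·408)/985⌉ = ⌈4488/985⌉ − ⌈4080/985⌉ = 5 − 5 = 0
n=11: ⌈(12·408)/985⌉ − ⌈(11·408)/985⌉ = ⌈4896/985⌉ − ⌈4488/985⌉ = 5 − 5 = 0
n=12: ⌈(13·408)/985⌉ − ⌈(12·408)/985⌉ = ⌈5304/985⌉ − ⌈4896/985⌉ = 6 − 5 = 1
n=13: ⌈(14·408)/985⌉ − ⌈(13·408)/985⌉ = ⌈5712/985⌉ − ⌈5304/985⌉ = 6 − 6 = 0
n=14: ⌈(15·408)/985⌉ − ⌈(14·408)/985⌉ = ⌈6120/985⌉ − ⌈5712/985⌉ = 7 − 6 = 1
n=15: ⌈(16·408)/985⌉ − ⌈(15·408)/985⌉ = ⌈6528/985⌉ − ⌈6120/985⌉ = 7 − 7 = 0
n=16: ⌈(17·408)/985⌉ − ⌈(16·408)/985⌉ = ⌈6936/985⌉ − ⌈6528/985⌉ = 8 − 7 = 1
n=17: ⌈(18·408)/985⌉ − ⌈(17·408)/985⌉ = ⌈7344/985⌉ − ⌈6936/985⌉ = 8 − 8 = 0
n=18: ⌈(19·408)/985⌉ − ⌈(18·408)/985⌉ = ⌈7752/985⌉ − ⌈7344/985⌉ = 8 − 8 = 0
n=19: ⌈(20·408)/985⌉ − ⌈(19·408)/985⌉ = ⌈8160/985⌉ − ⌈7752/985⌉ = 9 − 8 = 1
n=20: ⌈(21·408)/985⌉ − ⌈(20·408)/985⌉ = ⌈8568/985⌉ − ⌈8160/985⌉ = 9 − 9 = 0
n=21: ⌈(22·408)/985⌉ − ⌈(21·408)/985⌉ = ⌈8976/985⌉ − ⌈8568/985⌉ = 10 − 9 = 1
n=22: ⌈(23·408)/985⌉ − ⌈(22·408)/985⌉ = ⌈9384/985⌉ − ⌈8976/985⌉ = 10 − 10 = 0
n=23: ⌈(24·408)/985⌉ − ⌈(23·408)/985⌉ = ⌈9792/985⌉ − ⌈9384/985⌉ = 10 − 10 = 0
n=24: ⌈(25·408)/985⌉ − ⌈(24·408)/985⌉ = ⌈10200/985⌉ − ⌈9792/985⌉ = 11 − 10 = 1
n=25: ⌈(26·408)/985⌉ − ⌈(25·408)/985⌉ = ⌈10608/985⌉ − ⌈10200/985⌉ = 11 − 11 = 0
n=26: ⌈(27·408)/985⌉ − ⌈(26·408)/985⌉ = ⌈11016/985⌉ − ⌈10608/985⌉ = 12 − 11 = 1
n=27: ⌈(28·408)/985⌉ − ⌈(27·408)/985⌉ = ⌈11424/985⌉ − ⌈11016/985⌉ = 12 − 12 = 0
n=28: ⌈(29·408)/985⌉ − ⌈(28·408)/985⌉ = ⌈11832/985⌉ − ⌈11424/985⌉ = 13 − 12 = 1
n=29: ⌈(30·408)/985⌉ − ⌈(29·408)/985⌉ = ⌈12240/985⌉ − ⌈11832/985⌉ = 13 − 13 = 0
n=30: ⌈(31·408)/985⌉ − ⌈(30·408)/985⌉ = ⌈12648/985⌉ − ⌈12240/985⌉ = 13 − 13 = 0
n=31: ⌈(32·408)/985⌉ − ⌈(31·408)/985⌉ = ⌈13056/985⌉ − ⌈12648/985⌉ = 14 − 13 = 1
n=32: ⌈(33·408)/985⌉ − ⌈(32·408)/985⌉ = ⌈13464/985⌉ − ⌈13056/985⌉ = 14 − 14 = 0
n=33: ⌈(34·408)/985⌉ − ⌈(33·408)/985⌉ = ⌈13872/985⌉ − ⌈13464/985⌉ = 15 − 14 = 1
n=34: ⌈(35·408)/985⌉ − ⌈(34·408)/985⌉ = ⌈14280/985⌉ − ⌈13872/985⌉ = 15 − 15 = 0
n=35: ⌈(36·408)/985⌉ − ⌈(35·408)/985⌉ = ⌈14688/985⌉ − ⌈14280/985⌉ = 15 − 15 = 0
n=36: ⌈(37·408)/985⌉ − ⌈(36·408)/985⌉ = ⌈15096/985⌉ − ⌈14688/985⌉ = 16 − 15 = 1
n=37: ⌈(38·408)/985⌉ − ⌈(37·408)/985⌉ = ⌈15504/985⌉ − ⌈15096/985⌉ = 16 − 16 = 0
n=38: ⌈(39·408)/985⌉ − ⌈(38·408)/985⌉ = ⌈15912/985⌉ − ⌈15504/985⌉ = 17 − 16 = 1
n=39: ⌈(40·408)/985⌉ − ⌈(39·408)/985⌉ = ⌈16320/985⌉ − ⌈15912/985⌉ = 17 − 17 = 0
n=40: ⌈(41·408)/985⌉ − ⌈(40·408)/985⌉ = ⌈16728/985⌉ − ⌈16320/985⌉ = 17 − 17 = 0
n=41: ⌈(42·408)/985⌉ − ⌈(41·408)/985⌉ = ⌈17136/985⌉ − ⌈16728/985⌉ = 18 − 17 = 1
n=42: ⌈(43·408)/985⌉ − ⌈(42·408)/985⌉ = ⌈17544/985⌉ − ⌈17136/985⌉ = 18 − 18 = 0
n=43: ⌈(44·408)/985⌉ − ⌈(43·408)/985⌉ = ⌈17952/985⌉ − ⌈17544/985⌉ = 19 − 18 = 1
n=44: ⌈(45·408)/985⌉ − ⌈(44·408)/985⌉ = ⌈18360/985⌉ − ⌈17952/985⌉ = 19 − 19 = 0
n=45: ⌈(46·408)/985⌉ − ⌈(45·408)/985⌉ = ⌈18768/985⌉ − ⌈18360/985⌉ = 20 − 19 = 1
n=46: ⌈(47·408)/985⌉ − ⌈(46·408)/985⌉ = ⌈19176/985⌉ − ⌈18768/985⌉ = 20 − 20 = 0
n=47: ⌈(48·408)/985⌉ − ⌈(47·408)/985⌉ = ⌈19584/985⌉ − ⌈19176/985⌉ = 20 − 20 = 0
n=48: ⌈(49·408)/985⌉ − ⌈(48·408)/985⌉ = ⌈19992/985⌉ − ⌈19584/985⌉ = 21 − 20 = 1
n=49: ⌈(50·408)/985⌉ − ⌈(49·408)/985⌉ = ⌈20400/985⌉ − ⌈19992/985⌉ = 21 − 21 = 0
n=50: ⌈(51·408)/985⌉ − ⌈(50·408)/985⌉ = ⌈20808/985⌉ − ⌈20400/985⌉ = 22 − 21 = 1
n=51: ⌈(52·408)/985⌉ − ⌈(51·408)/985⌉ = ⌈21216/985⌉ − ⌈20808/985⌉ = 22 − 22 = 0
n=52: ⌈(53·408)/985⌉ − ⌈(52·408)/985⌉ = ⌈21624/985⌉ − ⌈21216/985⌉ = 22 − 22 = 0
n=53: ⌈(54·408)/985⌉ − ⌈(53·408)/985⌉ = ⌈22032/985⌉ − ⌈21624/985⌉ = 23 − 22 = 1
n=54: ⌈(55·408)/985⌉ − ⌈(54·408)/985⌉ = ⌈22440/985⌉ − ⌈22032/985⌉ = 23 − 23 = 0
n=55: ⌈(56·408)/985⌉ − ⌈(55·408)/985⌉ = ⌈22848/985⌉ − ⌈22440/985⌉ = 24 − 23 = 1
n=56: ⌈(57·408)/985⌉ − ⌈(56·408)/985⌉ = ⌈23256/985⌉ − ⌈22848/985⌉ = 24 − 24 = 0
n=57: ⌈(58·408)/985⌉ − ⌈(57·408)/985⌉ = ⌈23664/985⌉ − ⌈23256/985⌉ = 25 − 24 = 1
n=58: ⌈(59·408)/985⌉ − ⌈(58·408)/985⌉ = ⌈24072/985⌉ − ⌈23664/985⌉ = 25 − 25 = 0
n=59: ⌈(60·408)/985⌉ − ⌈(59·408)/985⌉ = ⌈24480/985⌉ − ⌈24072/985⌉ = 25 − 25 = 0
n=60: ⌈(61·408)/985⌉ − ⌈(60·408)/985⌉ = ⌈24888/985⌉ − ⌈24480/985⌉ = 26 − 25 = 1
n=61: ⌈(62·408)/985⌉ − ⌈(61·408)/985⌉ = ⌈25296/985⌉ − ⌈24888/985⌉ = 26 − 26 = 0
n=62: ⌈(63·408)/985⌉ − ⌈(62·408)/985⌉ = ⌈25704/985⌉ − ⌈25296/985⌉ = 27 − 26 = 1
n=63: ⌈(64·408)/985⌉ − ⌈(63·408)/985⌉ = ⌈26112/985⌉ − ⌈25704/985⌉ = 27 − 27 = 0
n=64: ⌈(65·408)/985⌉ − ⌈(64·408)/985⌉ = ⌈26520/985⌉ − ⌈26112/985⌉ = 27 − 27 = 0
n=65: ⌈(66·408)/985⌉ − ⌈(65·408)/985⌉ = ⌈26928/985⌉ − ⌈26520/985⌉ = 28 − 27 = 1
n=66: ⌈(67·408)/985⌉ − ⌈(66·408)/985⌉ = ⌈27336/985⌉ − ⌈26928/985⌉ = 28 − 28 = 0
n=67: ⌈(68·408)/985⌉ − ⌈(67·408)/985⌉ = ⌈27744/985⌉ − ⌈27336/985⌉ = 29 − 28 = 1
n=68: ⌈(69·408)/985⌉ − ⌈(68·408)/985⌉ = ⌈28152/985⌉ − ⌈27744/985⌉ = 29 − 29 = 0
n=69: ⌈(70·408)/985⌉ − ⌈(69·408)/985⌉ = ⌈28560/985⌉ − ⌈28152/985⌉ = 29 − 29 = 0
n=70: ⌈(71·408)/985⌉ − ⌈(70·408)/985⌉ = ⌈28968/985⌉ − ⌈28560/985⌉ = 30 − 29 = 1

10101001010010101001010010101001010010100101010010100101010010100101001


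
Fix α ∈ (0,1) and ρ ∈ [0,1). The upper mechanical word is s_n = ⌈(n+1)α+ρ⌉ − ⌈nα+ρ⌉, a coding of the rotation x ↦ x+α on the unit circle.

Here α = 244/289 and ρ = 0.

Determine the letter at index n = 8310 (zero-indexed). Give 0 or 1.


0

(n+1)α + ρ = (8311·244) / 289 = 2027884/289
nα + ρ     = (8310·244) / 289 = 2027640/289
⌈2027884/289⌉ = 7017,  ⌈2027640/289⌉ = 7017
s_{8310} = 7017 − 7017 = 0


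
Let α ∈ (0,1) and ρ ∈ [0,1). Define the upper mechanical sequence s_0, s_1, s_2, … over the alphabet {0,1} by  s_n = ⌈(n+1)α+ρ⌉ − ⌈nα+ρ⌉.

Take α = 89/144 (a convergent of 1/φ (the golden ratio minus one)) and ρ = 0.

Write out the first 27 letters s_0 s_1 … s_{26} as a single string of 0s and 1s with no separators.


n=0: ⌈(1·89)/144⌉ − ⌈(0·89)/144⌉ = ⌈89/144⌉ − ⌈0/144⌉ = 1 − 0 = 1
n=1: ⌈(2·89)/144⌉ − ⌈(1·89)/144⌉ = ⌈178/144⌉ − ⌈89/144⌉ = 2 − 1 = 1
n=2: ⌈(3·89)/144⌉ − ⌈(2·89)/144⌉ = ⌈267/144⌉ − ⌈178/144⌉ = 2 − 2 = 0
n=3: ⌈(4·89)/144⌉ − ⌈(3·89)/144⌉ = ⌈356/144⌉ − ⌈267/144⌉ = 3 − 2 = 1
n=4: ⌈(5·89)/144⌉ − ⌈(4·89)/144⌉ = ⌈445/144⌉ − ⌈356/144⌉ = 4 − 3 = 1
n=5: ⌈(6·89)/144⌉ − ⌈(5·89)/144⌉ = ⌈534/144⌉ − ⌈445/144⌉ = 4 − 4 = 0
n=6: ⌈(7·89)/144⌉ − ⌈(6·89)/144⌉ = ⌈623/144⌉ − ⌈534/144⌉ = 5 − 4 = 1
n=7: ⌈(8·89)/144⌉ − ⌈(7·89)/144⌉ = ⌈712/144⌉ − ⌈623/144⌉ = 5 − 5 = 0
n=8: ⌈(9·89)/144⌉ − ⌈(8·89)/144⌉ = ⌈801/144⌉ − ⌈712/144⌉ = 6 − 5 = 1
n=9: ⌈(10·89)/144⌉ − ⌈(9·89)/144⌉ = ⌈890/144⌉ − ⌈801/144⌉ = 7 − 6 = 1
n=10: ⌈(11·89)/144⌉ − ⌈(10·89)/144⌉ = ⌈979/144⌉ − ⌈890/144⌉ = 7 − 7 = 0
n=11: ⌈(12·89)/144⌉ − ⌈(11·89)/144⌉ = ⌈1068/144⌉ − ⌈979/144⌉ = 8 − 7 = 1
n=12: ⌈(13·89)/144⌉ − ⌈(12·89)/144⌉ = ⌈1157/144⌉ − ⌈1068/144⌉ = 9 − 8 = 1
n=13: ⌈(14·89)/144⌉ − ⌈(13·89)/144⌉ = ⌈1246/144⌉ − ⌈1157/144⌉ = 9 − 9 = 0
n=14: ⌈(15·89)/144⌉ − ⌈(14·89)/144⌉ = ⌈1335/144⌉ − ⌈1246/144⌉ = 10 − 9 = 1
n=15: ⌈(16·89)/144⌉ − ⌈(15·89)/144⌉ = ⌈1424/144⌉ − ⌈1335/144⌉ = 10 − 10 = 0
n=16: ⌈(17·89)/144⌉ − ⌈(16·89)/144⌉ = ⌈1513/144⌉ − ⌈1424/144⌉ = 11 − 10 = 1
n=17: ⌈(18·89)/144⌉ − ⌈(17·89)/144⌉ = ⌈1602/144⌉ − ⌈1513/144⌉ = 12 − 11 = 1
n=18: ⌈(19·89)/144⌉ − ⌈(18·89)/144⌉ = ⌈1691/144⌉ − ⌈1602/144⌉ = 12 − 12 = 0
n=19: ⌈(20·89)/144⌉ − ⌈(19·89)/144⌉ = ⌈1780/144⌉ − ⌈1691/144⌉ = 13 − 12 = 1
n=20: ⌈(21·89)/144⌉ − ⌈(20·89)/144⌉ = ⌈1869/144⌉ − ⌈1780/144⌉ = 13 − 13 = 0
n=21: ⌈(22·89)/144⌉ − ⌈(21·89)/144⌉ = ⌈1958/144⌉ − ⌈1869/144⌉ = 14 − 13 = 1
n=22: ⌈(23·89)/144⌉ − ⌈(22·89)/144⌉ = ⌈2047/144⌉ − ⌈1958/144⌉ = 15 − 14 = 1
n=23: ⌈(24·89)/144⌉ − ⌈(23·89)/144⌉ = ⌈2136/144⌉ − ⌈2047/144⌉ = 15 − 15 = 0
n=24: ⌈(25·89)/144⌉ − ⌈(24·89)/144⌉ = ⌈2225/144⌉ − ⌈2136/144⌉ = 16 − 15 = 1
n=25: ⌈(26·89)/144⌉ − ⌈(25·89)/144⌉ = ⌈2314/144⌉ − ⌈2225/144⌉ = 17 − 16 = 1
n=26: ⌈(27·89)/144⌉ − ⌈(26·89)/144⌉ = ⌈2403/144⌉ − ⌈2314/144⌉ = 17 − 17 = 0

110110101101101011010110110


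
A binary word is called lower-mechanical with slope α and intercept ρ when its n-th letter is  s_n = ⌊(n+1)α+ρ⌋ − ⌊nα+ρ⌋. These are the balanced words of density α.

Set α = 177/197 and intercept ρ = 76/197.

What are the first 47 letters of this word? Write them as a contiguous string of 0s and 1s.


n=0: ⌊(1·177+76)/197⌋ − ⌊(0·177+76)/197⌋ = ⌊253/197⌋ − ⌊76/197⌋ = 1 − 0 = 1
n=1: ⌊(2·177+76)/197⌋ − ⌊(1·177+76)/197⌋ = ⌊430/197⌋ − ⌊253/197⌋ = 2 − 1 = 1
n=2: ⌊(3·177+76)/197⌋ − ⌊(2·177+76)/197⌋ = ⌊607/197⌋ − ⌊430/197⌋ = 3 − 2 = 1
n=3: ⌊(4·177+76)/197⌋ − ⌊(3·177+76)/197⌋ = ⌊784/197⌋ − ⌊607/197⌋ = 3 − 3 = 0
n=4: ⌊(5·177+76)/197⌋ − ⌊(4·177+76)/197⌋ = ⌊961/197⌋ − ⌊784/197⌋ = 4 − 3 = 1
n=5: ⌊(6·177+76)/197⌋ − ⌊(5·177+76)/197⌋ = ⌊1138/197⌋ − ⌊961/197⌋ = 5 − 4 = 1
n=6: ⌊(7·177+76)/197⌋ − ⌊(6·177+76)/197⌋ = ⌊1315/197⌋ − ⌊1138/197⌋ = 6 − 5 = 1
n=7: ⌊(8·177+76)/197⌋ − ⌊(7·177+76)/197⌋ = ⌊1492/197⌋ − ⌊1315/197⌋ = 7 − 6 = 1
n=8: ⌊(9·177+76)/197⌋ − ⌊(8·177+76)/197⌋ = ⌊1669/197⌋ − ⌊1492/197⌋ = 8 − 7 = 1
n=9: ⌊(10·177+76)/197⌋ − ⌊(9·177+76)/197⌋ = ⌊1846/197⌋ − ⌊1669/197⌋ = 9 − 8 = 1
n=10: ⌊(11·177+76)/197⌋ − ⌊(10·177+76)/197⌋ = ⌊2023/197⌋ − ⌊1846/197⌋ = 10 − 9 = 1
n=11: ⌊(12·177+76)/197⌋ − ⌊(11·177+76)/197⌋ = ⌊2200/197⌋ − ⌊2023/197⌋ = 11 − 10 = 1
n=12: ⌊(13·177+76)/197⌋ − ⌊(12·177+76)/197⌋ = ⌊2377/197⌋ − ⌊2200/197⌋ = 12 − 11 = 1
n=13: ⌊(14·177+76)/197⌋ − ⌊(13·177+76)/197⌋ = ⌊2554/197⌋ − ⌊2377/197⌋ = 12 − 12 = 0
n=14: ⌊(15·177+76)/197⌋ − ⌊(14·177+76)/197⌋ = ⌊2731/197⌋ − ⌊2554/197⌋ = 13 − 12 = 1
n=15: ⌊(16·177+76)/197⌋ − ⌊(15·177+76)/197⌋ = ⌊2908/197⌋ − ⌊2731/197⌋ = 14 − 13 = 1
n=16: ⌊(17·177+76)/197⌋ − ⌊(16·177+76)/197⌋ = ⌊3085/197⌋ − ⌊2908/197⌋ = 15 − 14 = 1
n=17: ⌊(18·177+76)/197⌋ − ⌊(17·177+76)/197⌋ = ⌊3262/197⌋ − ⌊3085/197⌋ = 16 − 15 = 1
n=18: ⌊(19·177+76)/197⌋ − ⌊(18·177+76)/197⌋ = ⌊3439/197⌋ − ⌊3262/197⌋ = 17 − 16 = 1
n=19: ⌊(20·177+76)/197⌋ − ⌊(19·177+76)/197⌋ = ⌊3616/197⌋ − ⌊3439/197⌋ = 18 − 17 = 1
n=20: ⌊(21·177+76)/197⌋ − ⌊(20·177+76)/197⌋ = ⌊3793/197⌋ − ⌊3616/197⌋ = 19 − 18 = 1
n=21: ⌊(22·177+76)/197⌋ − ⌊(21·177+76)/197⌋ = ⌊3970/197⌋ − ⌊3793/197⌋ = 20 − 19 = 1
n=22: ⌊(23·177+76)/197⌋ − ⌊(22·177+76)/197⌋ = ⌊4147/197⌋ − ⌊3970/197⌋ = 21 − 20 = 1
n=23: ⌊(24·177+76)/197⌋ − ⌊(23·177+76)/197⌋ = ⌊4324/197⌋ − ⌊4147/197⌋ = 21 − 21 = 0
n=24: ⌊(25·177+76)/197⌋ − ⌊(24·177+76)/197⌋ = ⌊4501/197⌋ − ⌊4324/197⌋ = 22 − 21 = 1
n=25: ⌊(26·177+76)/197⌋ − ⌊(25·177+76)/197⌋ = ⌊4678/197⌋ − ⌊4501/197⌋ = 23 − 22 = 1
n=26: ⌊(27·177+76)/197⌋ − ⌊(26·177+76)/197⌋ = ⌊4855/197⌋ − ⌊4678/197⌋ = 24 − 23 = 1
n=27: ⌊(28·177+76)/197⌋ − ⌊(27·177+76)/197⌋ = ⌊5032/197⌋ − ⌊4855/197⌋ = 25 − 24 = 1
n=28: ⌊(29·177+76)/197⌋ − ⌊(28·177+76)/197⌋ = ⌊5209/197⌋ − ⌊5032/197⌋ = 26 − 25 = 1
n=29: ⌊(30·177+76)/197⌋ − ⌊(29·177+76)/197⌋ = ⌊5386/197⌋ − ⌊5209/197⌋ = 27 − 26 = 1
n=30: ⌊(31·177+76)/197⌋ − ⌊(30·177+76)/197⌋ = ⌊5563/197⌋ − ⌊5386/197⌋ = 28 − 27 = 1
n=31: ⌊(32·177+76)/197⌋ − ⌊(31·177+76)/197⌋ = ⌊5740/197⌋ − ⌊5563/197⌋ = 29 − 28 = 1
n=32: ⌊(33·177+76)/197⌋ − ⌊(32·177+76)/197⌋ = ⌊5917/197⌋ − ⌊5740/197⌋ = 30 − 29 = 1
n=33: ⌊(34·177+76)/197⌋ − ⌊(33·177+76)/197⌋ = ⌊6094/197⌋ − ⌊5917/197⌋ = 30 − 30 = 0
n=34: ⌊(35·177+76)/197⌋ − ⌊(34·177+76)/197⌋ = ⌊6271/197⌋ − ⌊6094/197⌋ = 31 − 30 = 1
n=35: ⌊(36·177+76)/197⌋ − ⌊(35·177+76)/197⌋ = ⌊6448/197⌋ − ⌊6271/197⌋ = 32 − 31 = 1
n=36: ⌊(37·177+76)/197⌋ − ⌊(36·177+76)/197⌋ = ⌊6625/197⌋ − ⌊6448/197⌋ = 33 − 32 = 1
n=37: ⌊(38·177+76)/197⌋ − ⌊(37·177+76)/197⌋ = ⌊6802/197⌋ − ⌊6625/197⌋ = 34 − 33 = 1
n=38: ⌊(39·177+76)/197⌋ − ⌊(38·177+76)/197⌋ = ⌊6979/197⌋ − ⌊6802/197⌋ = 35 − 34 = 1
n=39: ⌊(40·177+76)/197⌋ − ⌊(39·177+76)/197⌋ = ⌊7156/197⌋ − ⌊6979/197⌋ = 36 − 35 = 1
n=40: ⌊(41·177+76)/197⌋ − ⌊(40·177+76)/197⌋ = ⌊7333/197⌋ − ⌊7156/197⌋ = 37 − 36 = 1
n=41: ⌊(42·177+76)/197⌋ − ⌊(41·177+76)/197⌋ = ⌊7510/197⌋ − ⌊7333/197⌋ = 38 − 37 = 1
n=42: ⌊(43·177+76)/197⌋ − ⌊(42·177+76)/197⌋ = ⌊7687/197⌋ − ⌊7510/197⌋ = 39 − 38 = 1
n=43: ⌊(44·177+76)/197⌋ − ⌊(43·177+76)/197⌋ = ⌊7864/197⌋ − ⌊7687/197⌋ = 39 − 39 = 0
n=44: ⌊(45·177+76)/197⌋ − ⌊(44·177+76)/197⌋ = ⌊8041/197⌋ − ⌊7864/197⌋ = 40 − 39 = 1
n=45: ⌊(46·177+76)/197⌋ − ⌊(45·177+76)/197⌋ = ⌊8218/197⌋ − ⌊8041/197⌋ = 41 − 40 = 1
n=46: ⌊(47·177+76)/197⌋ − ⌊(46·177+76)/197⌋ = ⌊8395/197⌋ − ⌊8218/197⌋ = 42 − 41 = 1

11101111111110111111111011111111101111111110111


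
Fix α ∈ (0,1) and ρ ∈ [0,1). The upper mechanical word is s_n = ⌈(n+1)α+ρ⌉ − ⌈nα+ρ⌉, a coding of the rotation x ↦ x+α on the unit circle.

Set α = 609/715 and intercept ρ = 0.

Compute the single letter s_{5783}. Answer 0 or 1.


1

(n+1)α + ρ = (5784·609) / 715 = 3522456/715
nα + ρ     = (5783·609) / 715 = 3521847/715
⌈3522456/715⌉ = 4927,  ⌈3521847/715⌉ = 4926
s_{5783} = 4927 − 4926 = 1


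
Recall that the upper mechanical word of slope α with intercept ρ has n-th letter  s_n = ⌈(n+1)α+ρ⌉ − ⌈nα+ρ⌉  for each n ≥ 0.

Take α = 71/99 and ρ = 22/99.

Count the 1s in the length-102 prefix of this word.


73

#1s = Σ_{n=0}^{101} s_n = Σ_{n=0}^{101} (⌈(n+1)α+ρ⌉ − ⌈nα+ρ⌉)
the sum telescopes: every ⌈nα+ρ⌉ with 0 < n < 102 appears once with + and once with −, leaving ⌈102α+ρ⌉ − ⌈0·α+ρ⌉
102α + ρ = (102·71 + 22) / 99 = 7264/99
ρ = 22/99
⌈7264/99⌉ = 74,  ⌈22/99⌉ = 1
#1s = 74 − 1 = 73


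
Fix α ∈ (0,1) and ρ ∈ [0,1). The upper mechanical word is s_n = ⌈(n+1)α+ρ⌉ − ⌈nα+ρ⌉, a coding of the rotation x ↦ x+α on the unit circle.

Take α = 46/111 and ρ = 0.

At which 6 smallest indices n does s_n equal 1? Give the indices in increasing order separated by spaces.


0 2 4 7 9 12

n=0: ⌈46/111⌉−⌈0/111⌉ = 1−0 = 1  ← one
n=1: ⌈92/111⌉−⌈46/111⌉ = 1−1 = 0
n=2: ⌈138/111⌉−⌈92/111⌉ = 2−1 = 1  ← one
n=3: ⌈184/111⌉−⌈138/111⌉ = 2−2 = 0
n=4: ⌈230/111⌉−⌈184/111⌉ = 3−2 = 1  ← one
n=5: ⌈276/111⌉−⌈230/111⌉ = 3−3 = 0
n=6: ⌈322/111⌉−⌈276/111⌉ = 3−3 = 0
n=7: ⌈368/111⌉−⌈322/111⌉ = 4−3 = 1  ← one
n=8: ⌈414/111⌉−⌈368/111⌉ = 4−4 = 0
n=9: ⌈460/111⌉−⌈414/111⌉ = 5−4 = 1  ← one
n=10: ⌈506/111⌉−⌈460/111⌉ = 5−5 = 0
n=11: ⌈552/111⌉−⌈506/111⌉ = 5−5 = 0
n=12: ⌈598/111⌉−⌈552/111⌉ = 6−5 = 1  ← one
positions of the first 6 ones: 0 2 4 7 9 12


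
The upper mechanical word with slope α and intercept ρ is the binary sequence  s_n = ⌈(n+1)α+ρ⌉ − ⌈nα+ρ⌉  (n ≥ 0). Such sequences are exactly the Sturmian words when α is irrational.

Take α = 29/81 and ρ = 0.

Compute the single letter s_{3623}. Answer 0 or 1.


(n+1)α + ρ = (3624·29) / 81 = 105096/81
nα + ρ     = (3623·29) / 81 = 105067/81
⌈105096/81⌉ = 1298,  ⌈105067/81⌉ = 1298
s_{3623} = 1298 − 1298 = 0

0


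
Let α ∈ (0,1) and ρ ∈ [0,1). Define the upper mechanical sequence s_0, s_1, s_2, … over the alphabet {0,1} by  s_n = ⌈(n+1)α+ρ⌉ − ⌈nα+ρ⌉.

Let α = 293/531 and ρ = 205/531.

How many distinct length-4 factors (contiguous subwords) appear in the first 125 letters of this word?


t_n = ⌈(n·293+205)/531⌉ for n = 0 … 125:
  n=0…9: ⌈205/531⌉=1 ⌈498/531⌉=1 ⌈791/531⌉=2 ⌈1084/531⌉=3 ⌈1377/531⌉=3 ⌈1670/531⌉=4 ⌈1963/531⌉=4 ⌈2256/531⌉=5 ⌈2549/531⌉=5 ⌈2842/531⌉=6
  n=10…19: ⌈3135/531⌉=6 ⌈3428/531⌉=7 ⌈3721/531⌉=8 ⌈4014/531⌉=8 ⌈4307/531⌉=9 ⌈4600/531⌉=9 ⌈4893/531⌉=10 ⌈5186/531⌉=10 ⌈5479/531⌉=11 ⌈5772/531⌉=11
  n=20…29: ⌈6065/531⌉=12 ⌈6358/531⌉=12 ⌈6651/531⌉=13 ⌈6944/531⌉=14 ⌈7237/531⌉=14 ⌈7530/531⌉=15 ⌈7823/531⌉=15 ⌈8116/531⌉=16 ⌈8409/531⌉=16 ⌈8702/531⌉=17
  n=30…39: ⌈8995/531⌉=17 ⌈9288/531⌉=18 ⌈9581/531⌉=19 ⌈9874/531⌉=19 ⌈10167/531⌉=20 ⌈10460/531⌉=20 ⌈10753/531⌉=21 ⌈11046/531⌉=21 ⌈11339/531⌉=22 ⌈11632/531⌉=22
  n=40…49: ⌈11925/531⌉=23 ⌈12218/531⌉=24 ⌈12511/531⌉=24 ⌈12804/531⌉=25 ⌈13097/531⌉=25 ⌈13390/531⌉=26 ⌈13683/531⌉=26 ⌈13976/531⌉=27 ⌈14269/531⌉=27 ⌈14562/531⌉=28
  n=50…59: ⌈14855/531⌉=28 ⌈15148/531⌉=29 ⌈15441/531⌉=30 ⌈15734/531⌉=30 ⌈16027/531⌉=31 ⌈16320/531⌉=31 ⌈16613/531⌉=32 ⌈16906/531⌉=32 ⌈17199/531⌉=33 ⌈17492/531⌉=33
  n=60…69: ⌈17785/531⌉=34 ⌈18078/531⌉=35 ⌈18371/531⌉=35 ⌈18664/531⌉=36 ⌈18957/531⌉=36 ⌈19250/531⌉=37 ⌈19543/531⌉=37 ⌈19836/531⌉=38 ⌈20129/531⌉=38 ⌈20422/531⌉=39
  n=70…79: ⌈20715/531⌉=40 ⌈21008/531⌉=40 ⌈21301/531⌉=41 ⌈21594/531⌉=41 ⌈21887/531⌉=42 ⌈22180/531⌉=42 ⌈22473/531⌉=43 ⌈22766/531⌉=43 ⌈23059/531⌉=44 ⌈23352/531⌉=44
  n=80…89: ⌈23645/531⌉=45 ⌈23938/531⌉=46 ⌈24231/531⌉=46 ⌈24524/531⌉=47 ⌈24817/531⌉=47 ⌈25110/531⌉=48 ⌈25403/531⌉=48 ⌈25696/531⌉=49 ⌈25989/531⌉=49 ⌈26282/531⌉=50
  n=90…99: ⌈26575/531⌉=51 ⌈26868/531⌉=51 ⌈27161/531⌉=52 ⌈27454/531⌉=52 ⌈27747/531⌉=53 ⌈28040/531⌉=53 ⌈28333/531⌉=54 ⌈28626/531⌉=54 ⌈28919/531⌉=55 ⌈29212/531⌉=56
  n=100…109: ⌈29505/531⌉=56 ⌈29798/531⌉=57 ⌈30091/531⌉=57 ⌈30384/531⌉=58 ⌈30677/531⌉=58 ⌈30970/531⌉=59 ⌈31263/531⌉=59 ⌈31556/531⌉=60 ⌈31849/531⌉=60 ⌈32142/531⌉=61
  n=110…119: ⌈32435/531⌉=62 ⌈32728/531⌉=62 ⌈33021/531⌉=63 ⌈33314/531⌉=63 ⌈33607/531⌉=64 ⌈33900/531⌉=64 ⌈34193/531⌉=65 ⌈34486/531⌉=65 ⌈34779/531⌉=66 ⌈35072/531⌉=67
  n=120…125: ⌈35365/531⌉=67 ⌈35658/531⌉=68 ⌈35951/531⌉=68 ⌈36244/531⌉=69 ⌈36537/531⌉=69 ⌈36830/531⌉=70
s_n = t_(n+1) − t_n for n = 0 … 124 gives
prefix = 01101010101101010101011010101011010101011010101010110101010110101010110101010101101010101101010101101010101011010101011010101
slide a length-4 window over [0..3] … [121..124] (122 windows); first occurrence of each distinct factor:
  [  0..  3] 0110
  [  1..  4] 1101
  [  2..  5] 1010
  [  3..  6] 0101
  [  8.. 11] 1011
  (the other 117 windows repeat one of these)
distinct factors: {0101, 0110, 1010, 1011, 1101}
count = 5  (Sturmian bound for length 4 is 5)

5


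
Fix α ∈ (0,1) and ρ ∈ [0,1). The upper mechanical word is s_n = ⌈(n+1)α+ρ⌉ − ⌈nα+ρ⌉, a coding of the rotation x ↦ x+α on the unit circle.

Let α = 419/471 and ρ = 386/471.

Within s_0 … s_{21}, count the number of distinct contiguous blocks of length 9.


t_n = ⌈(n·419+386)/471⌉ for n = 0 … 22:
  n=0…9: ⌈386/471⌉=1 ⌈805/471⌉=2 ⌈1224/471⌉=3 ⌈1643/471⌉=4 ⌈2062/471⌉=5 ⌈2481/471⌉=6 ⌈2900/471⌉=7 ⌈3319/471⌉=8 ⌈3738/471⌉=8 ⌈4157/471⌉=9
  n=10…19: ⌈4576/471⌉=10 ⌈4995/471⌉=11 ⌈5414/471⌉=12 ⌈5833/471⌉=13 ⌈6252/471⌉=14 ⌈6671/471⌉=15 ⌈7090/471⌉=16 ⌈7509/471⌉=16 ⌈7928/471⌉=17 ⌈8347/471⌉=18
  n=20…22: ⌈8766/471⌉=19 ⌈9185/471⌉=20 ⌈9604/471⌉=21
s_n = t_(n+1) − t_n for n = 0 … 21 gives
prefix = 1111111011111111011111
slide a length-9 window over [0..8] … [13..21] (14 windows); first occurrence of each distinct factor:
  [  0..  8] 111111101
  [  1..  9] 111111011
  [  2.. 10] 111110111
  [  3.. 11] 111101111
  [  4.. 12] 111011111
  [  5.. 13] 110111111
  [  6.. 14] 101111111
  [  7.. 15] 011111111
  [  8.. 16] 111111110
  (the other 5 windows repeat one of these)
distinct factors: {011111111, 101111111, 110111111, 111011111, 111101111, 111110111, 111111011, 111111101, 111111110}
count = 9  (Sturmian bound for length 9 is 10)

9


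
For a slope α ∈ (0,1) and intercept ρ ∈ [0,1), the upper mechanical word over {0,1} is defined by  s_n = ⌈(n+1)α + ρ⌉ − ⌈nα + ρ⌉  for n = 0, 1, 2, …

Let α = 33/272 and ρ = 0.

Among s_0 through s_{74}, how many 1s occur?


10

#1s = Σ_{n=0}^{74} s_n = Σ_{n=0}^{74} (⌈(n+1)α+ρ⌉ − ⌈nα+ρ⌉)
the sum telescopes: every ⌈nα+ρ⌉ with 0 < n < 75 appears once with + and once with −, leaving ⌈75α+ρ⌉ − ⌈0·α+ρ⌉
75α + ρ = (75·33) / 272 = 2475/272
ρ = 0/272
⌈2475/272⌉ = 10,  ⌈0/272⌉ = 0
#1s = 10 − 0 = 10


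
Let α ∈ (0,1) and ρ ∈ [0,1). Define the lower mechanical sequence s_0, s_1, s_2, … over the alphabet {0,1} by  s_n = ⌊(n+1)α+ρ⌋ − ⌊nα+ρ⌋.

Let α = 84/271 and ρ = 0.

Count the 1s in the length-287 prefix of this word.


#1s = Σ_{n=0}^{286} s_n = Σ_{n=0}^{286} (⌊(n+1)α+ρ⌋ − ⌊nα+ρ⌋)
the sum telescopes: every ⌊nα+ρ⌋ with 0 < n < 287 appears once with + and once with −, leaving ⌊287α+ρ⌋ − ⌊0·α+ρ⌋
287α + ρ = (287·84) / 271 = 24108/271
ρ = 0/271
⌊24108/271⌋ = 88,  ⌊0/271⌋ = 0
#1s = 88 − 0 = 88

88


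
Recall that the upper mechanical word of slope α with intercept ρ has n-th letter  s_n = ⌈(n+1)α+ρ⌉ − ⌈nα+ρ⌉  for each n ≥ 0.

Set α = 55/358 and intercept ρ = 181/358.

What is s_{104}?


(n+1)α + ρ = (105·55 + 181) / 358 = 5956/358
nα + ρ     = (104·55 + 181) / 358 = 5901/358
⌈5956/358⌉ = 17,  ⌈5901/358⌉ = 17
s_{104} = 17 − 17 = 0

0


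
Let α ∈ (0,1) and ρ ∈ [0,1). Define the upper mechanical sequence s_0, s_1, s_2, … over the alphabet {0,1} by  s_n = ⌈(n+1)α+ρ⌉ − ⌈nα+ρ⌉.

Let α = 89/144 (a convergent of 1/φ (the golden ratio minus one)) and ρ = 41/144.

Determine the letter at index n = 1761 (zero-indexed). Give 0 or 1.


(n+1)α + ρ = (1762·89 + 41) / 144 = 156859/144
nα + ρ     = (1761·89 + 41) / 144 = 156770/144
⌈156859/144⌉ = 1090,  ⌈156770/144⌉ = 1089
s_{1761} = 1090 − 1089 = 1

1


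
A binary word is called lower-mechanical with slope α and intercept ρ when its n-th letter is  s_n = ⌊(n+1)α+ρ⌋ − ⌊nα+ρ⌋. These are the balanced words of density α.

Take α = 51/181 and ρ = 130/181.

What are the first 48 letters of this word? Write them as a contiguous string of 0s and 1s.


n=0: ⌊(1·51+130)/181⌋ − ⌊(0·51+130)/181⌋ = ⌊181/181⌋ − ⌊130/181⌋ = 1 − 0 = 1
n=1: ⌊(2·51+130)/181⌋ − ⌊(1·51+130)/181⌋ = ⌊232/181⌋ − ⌊181/181⌋ = 1 − 1 = 0
n=2: ⌊(3·51+130)/181⌋ − ⌊(2·51+130)/181⌋ = ⌊283/181⌋ − ⌊232/181⌋ = 1 − 1 = 0
n=3: ⌊(4·51+130)/181⌋ − ⌊(3·51+130)/181⌋ = ⌊334/181⌋ − ⌊283/181⌋ = 1 − 1 = 0
n=4: ⌊(5·51+130)/181⌋ − ⌊(4·51+130)/181⌋ = ⌊385/181⌋ − ⌊334/181⌋ = 2 − 1 = 1
n=5: ⌊(6·51+130)/181⌋ − ⌊(5·51+130)/181⌋ = ⌊436/181⌋ − ⌊385/181⌋ = 2 − 2 = 0
n=6: ⌊(7·51+130)/181⌋ − ⌊(6·51+130)/181⌋ = ⌊487/181⌋ − ⌊436/181⌋ = 2 − 2 = 0
n=7: ⌊(8·51+130)/181⌋ − ⌊(7·51+130)/181⌋ = ⌊538/181⌋ − ⌊487/181⌋ = 2 − 2 = 0
n=8: ⌊(9·51+130)/181⌋ − ⌊(8·51+130)/181⌋ = ⌊589/181⌋ − ⌊538/181⌋ = 3 − 2 = 1
n=9: ⌊(10·51+130)/181⌋ − ⌊(9·51+130)/181⌋ = ⌊640/181⌋ − ⌊589/181⌋ = 3 − 3 = 0
n=10: ⌊(11·51+130)/181⌋ − ⌊(10·51+130)/181⌋ = ⌊691/181⌋ − ⌊640/181⌋ = 3 − 3 = 0
n=11: ⌊(12·51+130)/181⌋ − ⌊(11·51+130)/181⌋ = ⌊742/181⌋ − ⌊691/181⌋ = 4 − 3 = 1
n=12: ⌊(13·51+130)/181⌋ − ⌊(12·51+130)/181⌋ = ⌊793/181⌋ − ⌊742/181⌋ = 4 − 4 = 0
n=13: ⌊(14·51+130)/181⌋ − ⌊(13·51+130)/181⌋ = ⌊844/181⌋ − ⌊793/181⌋ = 4 − 4 = 0
n=14: ⌊(15·51+130)/181⌋ − ⌊(14·51+130)/181⌋ = ⌊895/181⌋ − ⌊844/181⌋ = 4 − 4 = 0
n=15: ⌊(16·51+130)/181⌋ − ⌊(15·51+130)/181⌋ = ⌊946/181⌋ − ⌊895/181⌋ = 5 − 4 = 1
n=16: ⌊(17·51+130)/181⌋ − ⌊(16·51+130)/181⌋ = ⌊997/181⌋ − ⌊946/181⌋ = 5 − 5 = 0
n=17: ⌊(18·51+130)/181⌋ − ⌊(17·51+130)/181⌋ = ⌊1048/181⌋ − ⌊997/181⌋ = 5 − 5 = 0
n=18: ⌊(19·51+130)/181⌋ − ⌊(18·51+130)/181⌋ = ⌊1099/181⌋ − ⌊1048/181⌋ = 6 − 5 = 1
n=19: ⌊(20·51+130)/181⌋ − ⌊(19·51+130)/181⌋ = ⌊1150/181⌋ − ⌊1099/181⌋ = 6 − 6 = 0
n=20: ⌊(21·51+130)/181⌋ − ⌊(20·51+130)/181⌋ = ⌊1201/181⌋ − ⌊1150/181⌋ = 6 − 6 = 0
n=21: ⌊(22·51+130)/181⌋ − ⌊(21·51+130)/181⌋ = ⌊1252/181⌋ − ⌊1201/181⌋ = 6 − 6 = 0
n=22: ⌊(23·51+130)/181⌋ − ⌊(22·51+130)/181⌋ = ⌊1303/181⌋ − ⌊1252/181⌋ = 7 − 6 = 1
n=23: ⌊(24·51+130)/181⌋ − ⌊(23·51+130)/181⌋ = ⌊1354/181⌋ − ⌊1303/181⌋ = 7 − 7 = 0
n=24: ⌊(25·51+130)/181⌋ − ⌊(24·51+130)/181⌋ = ⌊1405/181⌋ − ⌊1354/181⌋ = 7 − 7 = 0
n=25: ⌊(26·51+130)/181⌋ − ⌊(25·51+130)/181⌋ = ⌊1456/181⌋ − ⌊1405/181⌋ = 8 − 7 = 1
n=26: ⌊(27·51+130)/181⌋ − ⌊(26·51+130)/181⌋ = ⌊1507/181⌋ − ⌊1456/181⌋ = 8 − 8 = 0
n=27: ⌊(28·51+130)/181⌋ − ⌊(27·51+130)/181⌋ = ⌊1558/181⌋ − ⌊1507/181⌋ = 8 − 8 = 0
n=28: ⌊(29·51+130)/181⌋ − ⌊(28·51+130)/181⌋ = ⌊1609/181⌋ − ⌊1558/181⌋ = 8 − 8 = 0
n=29: ⌊(30·51+130)/181⌋ − ⌊(29·51+130)/181⌋ = ⌊1660/181⌋ − ⌊1609/181⌋ = 9 − 8 = 1
n=30: ⌊(31·51+130)/181⌋ − ⌊(30·51+130)/181⌋ = ⌊1711/181⌋ − ⌊1660/181⌋ = 9 − 9 = 0
n=31: ⌊(32·51+130)/181⌋ − ⌊(31·51+130)/181⌋ = ⌊1762/181⌋ − ⌊1711/181⌋ = 9 − 9 = 0
n=32: ⌊(33·51+130)/181⌋ − ⌊(32·51+130)/181⌋ = ⌊1813/181⌋ − ⌊1762/181⌋ = 10 − 9 = 1
n=33: ⌊(34·51+130)/181⌋ − ⌊(33·51+130)/181⌋ = ⌊1864/181⌋ − ⌊1813/181⌋ = 10 − 10 = 0
n=34: ⌊(35·51+130)/181⌋ − ⌊(34·51+130)/181⌋ = ⌊1915/181⌋ − ⌊1864/181⌋ = 10 − 10 = 0
n=35: ⌊(36·51+130)/181⌋ − ⌊(35·51+130)/181⌋ = ⌊1966/181⌋ − ⌊1915/181⌋ = 10 − 10 = 0
n=36: ⌊(37·51+130)/181⌋ − ⌊(36·51+130)/181⌋ = ⌊2017/181⌋ − ⌊1966/181⌋ = 11 − 10 = 1
n=37: ⌊(38·51+130)/181⌋ − ⌊(37·51+130)/181⌋ = ⌊2068/181⌋ − ⌊2017/181⌋ = 11 − 11 = 0
n=38: ⌊(39·51+130)/181⌋ − ⌊(38·51+130)/181⌋ = ⌊2119/181⌋ − ⌊2068/181⌋ = 11 − 11 = 0
n=39: ⌊(40·51+130)/181⌋ − ⌊(39·51+130)/181⌋ = ⌊2170/181⌋ − ⌊2119/181⌋ = 11 − 11 = 0
n=40: ⌊(41·51+130)/181⌋ − ⌊(40·51+130)/181⌋ = ⌊2221/181⌋ − ⌊2170/181⌋ = 12 − 11 = 1
n=41: ⌊(42·51+130)/181⌋ − ⌊(41·51+130)/181⌋ = ⌊2272/181⌋ − ⌊2221/181⌋ = 12 − 12 = 0
n=42: ⌊(43·51+130)/181⌋ − ⌊(42·51+130)/181⌋ = ⌊2323/181⌋ − ⌊2272/181⌋ = 12 − 12 = 0
n=43: ⌊(44·51+130)/181⌋ − ⌊(43·51+130)/181⌋ = ⌊2374/181⌋ − ⌊2323/181⌋ = 13 − 12 = 1
n=44: ⌊(45·51+130)/181⌋ − ⌊(44·51+130)/181⌋ = ⌊2425/181⌋ − ⌊2374/181⌋ = 13 − 13 = 0
n=45: ⌊(46·51+130)/181⌋ − ⌊(45·51+130)/181⌋ = ⌊2476/181⌋ − ⌊2425/181⌋ = 13 − 13 = 0
n=46: ⌊(47·51+130)/181⌋ − ⌊(46·51+130)/181⌋ = ⌊2527/181⌋ − ⌊2476/181⌋ = 13 − 13 = 0
n=47: ⌊(48·51+130)/181⌋ − ⌊(47·51+130)/181⌋ = ⌊2578/181⌋ − ⌊2527/181⌋ = 14 − 13 = 1

100010001001000100100010010001001000100010010001
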